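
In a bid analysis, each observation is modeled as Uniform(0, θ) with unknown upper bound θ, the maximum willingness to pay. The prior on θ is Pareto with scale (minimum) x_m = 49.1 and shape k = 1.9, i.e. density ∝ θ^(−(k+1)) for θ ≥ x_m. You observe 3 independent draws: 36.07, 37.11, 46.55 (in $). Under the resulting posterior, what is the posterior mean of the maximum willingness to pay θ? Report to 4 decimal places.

61.6897

A Pareto(scale x_m, shape k) prior on the upper bound θ of Uniform(0, θ) is conjugate: posterior is Pareto(max(x_m, max xᵢ), k + n).
Sample maximum = 46.55; prior scale x_m = 49.1 → posterior scale = max = 49.10.
Posterior shape = 1.9 + 3 = 4.9.
E[θ|data] = k·x_m/(k−1) = 4.9·49.10/3.9 = 61.6897.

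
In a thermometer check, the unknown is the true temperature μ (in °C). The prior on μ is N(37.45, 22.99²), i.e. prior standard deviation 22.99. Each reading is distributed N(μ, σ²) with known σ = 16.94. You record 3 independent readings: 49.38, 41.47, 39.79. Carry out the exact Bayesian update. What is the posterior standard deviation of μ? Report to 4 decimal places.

For Normal data with known variance σ², a Normal(μ₀, σ₀²) prior on μ is conjugate. Posterior precision = 1/σ₀² + n/σ²; posterior mean is the precision-weighted average of μ₀ and x̄.
σ₀² = 22.99² = 528.5401, σ² = 16.94² = 286.9636; σ² + n·σ₀² = 286.9636 + 3·528.5401 = 1872.5839.
Posterior precision = 1/σ₀² + n/σ² = 1/528.5401 + 3/286.9636 = (σ² + n·σ₀²)/(σ₀²σ²) = 1872.5839/(528.5401·286.9636); posterior variance σₙ² = σ₀²σ²/(σ² + n·σ₀²) = 528.5401·286.9636/1872.5839 = 80.995981.
Posterior SD = √σₙ² = √(528.5401·286.9636/1872.5839) = 8.9998.

8.9998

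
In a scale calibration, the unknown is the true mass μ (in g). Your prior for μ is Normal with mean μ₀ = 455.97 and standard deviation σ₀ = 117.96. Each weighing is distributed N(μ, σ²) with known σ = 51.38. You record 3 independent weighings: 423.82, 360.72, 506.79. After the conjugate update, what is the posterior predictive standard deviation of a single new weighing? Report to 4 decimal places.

For Normal data with known variance σ², a Normal(μ₀, σ₀²) prior on μ is conjugate. Posterior precision = 1/σ₀² + n/σ²; posterior mean is the precision-weighted average of μ₀ and x̄.
σ₀² = 117.96² = 13914.5616, σ² = 51.38² = 2639.9044; σ² + n·σ₀² = 2639.9044 + 3·13914.5616 = 44383.5892.
Posterior precision = 1/σ₀² + n/σ² = 1/13914.5616 + 3/2639.9044 = (σ² + n·σ₀²)/(σ₀²σ²) = 44383.5892/(13914.5616·2639.9044); posterior variance σₙ² = σ₀²σ²/(σ² + n·σ₀²) = 13914.5616·2639.9044/44383.5892 = 827.628253.
Predictive variance for one new observation = σₙ² + σ² = 13914.5616·2639.9044/44383.5892 + 2639.9044 = σ²·(σ₀² + 44383.5892)/44383.5892 = 2639.9044·58298.1508/44383.5892 = 3467.532653; SD = √(2639.9044·58298.1508/44383.5892) = 58.8858.

58.8858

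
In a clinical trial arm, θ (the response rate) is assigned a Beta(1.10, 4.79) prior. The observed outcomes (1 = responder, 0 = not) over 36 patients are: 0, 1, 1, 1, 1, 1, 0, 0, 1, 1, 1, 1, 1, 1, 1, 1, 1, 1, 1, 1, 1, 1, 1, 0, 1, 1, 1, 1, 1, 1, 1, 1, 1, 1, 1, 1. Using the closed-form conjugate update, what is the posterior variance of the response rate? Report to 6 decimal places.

The Beta prior is conjugate to a Binomial/Bernoulli likelihood; the update adds successes to α and failures to β.
Posterior: Beta(α+k, β+n−k) = Beta(1.10+32, 4.79+4) = Beta(33.10, 8.79).
Var = αβ/((α+β)²(α+β+1)) = 33.10·8.79/(41.89²·42.89) = 0.003866.

0.003866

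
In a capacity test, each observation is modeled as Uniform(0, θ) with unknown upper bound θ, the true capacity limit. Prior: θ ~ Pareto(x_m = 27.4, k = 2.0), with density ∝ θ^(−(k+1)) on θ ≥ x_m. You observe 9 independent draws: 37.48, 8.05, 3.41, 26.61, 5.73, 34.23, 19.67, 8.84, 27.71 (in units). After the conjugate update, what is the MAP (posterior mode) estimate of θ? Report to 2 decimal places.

37.48

A Pareto(scale x_m, shape k) prior on the upper bound θ of Uniform(0, θ) is conjugate: posterior is Pareto(max(x_m, max xᵢ), k + n).
Sample maximum = 37.48; prior scale x_m = 27.4 → posterior scale = max = 37.48.
Posterior shape = 2.0 + 9 = 11.0.
The Pareto density is decreasing on [x_m, ∞), so the mode is x_m = 37.48.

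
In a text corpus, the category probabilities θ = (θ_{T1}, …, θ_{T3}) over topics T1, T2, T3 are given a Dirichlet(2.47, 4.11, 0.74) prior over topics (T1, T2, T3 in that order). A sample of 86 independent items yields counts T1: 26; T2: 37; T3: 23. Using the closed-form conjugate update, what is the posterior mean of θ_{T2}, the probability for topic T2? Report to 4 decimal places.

The Dirichlet prior is conjugate to the Multinomial likelihood: each posterior αⱼ = prior αⱼ + observed count nⱼ.
Posterior concentration: (28.47, 41.11, 23.74), total = 93.32.
E[θ_{T2}|data] = α_{T2}/Σα = 41.11/93.32 = 0.4405.

0.4405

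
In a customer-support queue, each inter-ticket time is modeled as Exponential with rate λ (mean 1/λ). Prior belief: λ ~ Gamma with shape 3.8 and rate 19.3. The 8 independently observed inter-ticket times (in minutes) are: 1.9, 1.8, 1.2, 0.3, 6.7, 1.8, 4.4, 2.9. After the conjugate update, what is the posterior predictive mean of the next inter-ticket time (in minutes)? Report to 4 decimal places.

3.7315

With a Gamma(shape α, rate β) prior on the exponential rate λ, the posterior after n observations with total T = Σxᵢ is Gamma(α+n, β+T).
Sum of observations T = 21.0 minutes; n = 8.
Posterior: Gamma(3.8+8, 19.3+21.0) = Gamma(11.8, 40.3).
The predictive distribution for the next observation is Lomax; its mean is β/(α−1) = 40.3/10.8 = 3.7315.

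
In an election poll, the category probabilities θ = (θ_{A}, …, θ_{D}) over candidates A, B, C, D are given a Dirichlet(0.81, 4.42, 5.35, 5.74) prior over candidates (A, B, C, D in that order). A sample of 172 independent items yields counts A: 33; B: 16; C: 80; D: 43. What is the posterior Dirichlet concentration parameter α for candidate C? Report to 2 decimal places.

The Dirichlet prior is conjugate to the Multinomial likelihood: each posterior αⱼ = prior αⱼ + observed count nⱼ.
Posterior concentration: (33.81, 20.42, 85.35, 48.74), total = 188.32.
α_{C} = 5.35 + 80 = 85.35.

85.35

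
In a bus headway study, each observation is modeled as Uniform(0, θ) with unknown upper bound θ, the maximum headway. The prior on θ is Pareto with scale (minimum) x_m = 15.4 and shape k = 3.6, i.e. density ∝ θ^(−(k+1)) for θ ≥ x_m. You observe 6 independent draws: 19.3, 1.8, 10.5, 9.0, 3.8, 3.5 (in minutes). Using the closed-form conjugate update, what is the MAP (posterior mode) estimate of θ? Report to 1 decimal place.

A Pareto(scale x_m, shape k) prior on the upper bound θ of Uniform(0, θ) is conjugate: posterior is Pareto(max(x_m, max xᵢ), k + n).
Sample maximum = 19.3; prior scale x_m = 15.4 → posterior scale = max = 19.3.
Posterior shape = 3.6 + 6 = 9.6.
The Pareto density is decreasing on [x_m, ∞), so the mode is x_m = 19.3.

19.3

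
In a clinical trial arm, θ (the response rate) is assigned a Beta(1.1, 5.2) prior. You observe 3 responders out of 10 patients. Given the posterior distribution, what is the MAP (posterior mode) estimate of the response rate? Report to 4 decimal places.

0.2168

The Beta prior is conjugate to a Binomial/Bernoulli likelihood; the update adds successes to α and failures to β.
Posterior: Beta(α+k, β+n−k) = Beta(1.1+3, 5.2+7) = Beta(4.1, 12.2).
Mode of Beta(a,b) for a,b>1 is (a−1)/(a+b−2) = 3.1/14.3 = 0.2168.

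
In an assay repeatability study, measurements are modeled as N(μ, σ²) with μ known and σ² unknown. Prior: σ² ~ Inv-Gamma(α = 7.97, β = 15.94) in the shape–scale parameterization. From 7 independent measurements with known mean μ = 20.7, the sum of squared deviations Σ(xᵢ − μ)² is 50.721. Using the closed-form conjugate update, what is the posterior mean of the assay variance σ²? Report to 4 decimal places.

3.9447

With known mean μ and an Inverse-Gamma(α, β) prior on σ², the Normal likelihood is conjugate: posterior is Inv-Gamma(α + n/2, β + Σ(xᵢ−μ)²/2).
Posterior: Inv-Gamma(7.97 + 7/2, 15.94 + 50.721/2) = Inv-Gamma(11.47, 41.3005).
E[σ²|data] = β/(α−1) = 41.3005/10.47 = 3.9447.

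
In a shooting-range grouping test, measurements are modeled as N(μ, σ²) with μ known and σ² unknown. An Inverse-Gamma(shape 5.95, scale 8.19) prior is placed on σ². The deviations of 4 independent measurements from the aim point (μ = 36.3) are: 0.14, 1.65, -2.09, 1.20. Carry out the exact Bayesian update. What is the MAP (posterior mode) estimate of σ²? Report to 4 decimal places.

1.3927

With known mean μ and an Inverse-Gamma(α, β) prior on σ², the Normal likelihood is conjugate: posterior is Inv-Gamma(α + n/2, β + Σ(xᵢ−μ)²/2).
Σ(xᵢ−μ)² = (0.14)² + (1.65)² + (-2.09)² + (1.20)² = 8.5502.
Posterior: Inv-Gamma(5.95 + 4/2, 8.19 + 8.5502/2) = Inv-Gamma(7.95, 12.46510).
Mode = β/(α+1) = 12.46510/8.95 = 1.3927.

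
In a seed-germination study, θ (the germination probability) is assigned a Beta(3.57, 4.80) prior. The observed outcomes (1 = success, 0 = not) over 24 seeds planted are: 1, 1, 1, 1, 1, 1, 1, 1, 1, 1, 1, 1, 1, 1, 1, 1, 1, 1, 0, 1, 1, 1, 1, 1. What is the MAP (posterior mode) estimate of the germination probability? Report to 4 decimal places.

0.8419

The Beta prior is conjugate to a Binomial/Bernoulli likelihood; the update adds successes to α and failures to β.
Posterior: Beta(α+k, β+n−k) = Beta(3.57+23, 4.80+1) = Beta(26.57, 5.80).
Mode of Beta(a,b) for a,b>1 is (a−1)/(a+b−2) = 25.57/30.37 = 0.8419.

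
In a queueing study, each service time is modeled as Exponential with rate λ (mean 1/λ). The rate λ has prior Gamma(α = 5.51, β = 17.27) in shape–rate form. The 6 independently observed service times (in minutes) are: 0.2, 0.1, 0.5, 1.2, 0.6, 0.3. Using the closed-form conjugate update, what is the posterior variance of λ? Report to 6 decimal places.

0.028292

With a Gamma(shape α, rate β) prior on the exponential rate λ, the posterior after n observations with total T = Σxᵢ is Gamma(α+n, β+T).
Sum of observations T = 2.9 minutes; n = 6.
Posterior: Gamma(5.51+6, 17.27+2.9) = Gamma(11.51, 20.17).
Var = α/β² = 0.028292.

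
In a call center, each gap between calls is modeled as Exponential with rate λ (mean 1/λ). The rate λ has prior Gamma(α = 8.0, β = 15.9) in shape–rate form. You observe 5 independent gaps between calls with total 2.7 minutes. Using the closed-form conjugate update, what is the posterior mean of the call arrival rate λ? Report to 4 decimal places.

With a Gamma(shape α, rate β) prior on the exponential rate λ, the posterior after n observations with total T = Σxᵢ is Gamma(α+n, β+T).
Posterior: Gamma(8.0+5, 15.9+2.7) = Gamma(13.0, 18.6).
Posterior mean of λ = α/β = 13.0/18.6 = 0.6989.

0.6989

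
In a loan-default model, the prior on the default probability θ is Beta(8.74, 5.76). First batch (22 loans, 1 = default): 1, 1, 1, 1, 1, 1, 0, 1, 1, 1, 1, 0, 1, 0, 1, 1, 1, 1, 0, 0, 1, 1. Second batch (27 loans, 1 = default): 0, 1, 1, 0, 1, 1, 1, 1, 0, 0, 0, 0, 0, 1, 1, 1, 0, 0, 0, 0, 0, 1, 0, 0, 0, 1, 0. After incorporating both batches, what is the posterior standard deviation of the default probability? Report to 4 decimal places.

0.0615

The Beta prior is conjugate to a Binomial/Bernoulli likelihood; the update adds successes to α and failures to β.
After batch 1: Beta(8.74+17, 5.76+5) = Beta(25.74, 10.76).
After batch 2: Beta(25.74+11, 10.76+16) = Beta(36.74, 26.76).
Var = αβ/((α+β)²(α+β+1)) = 36.74·26.76/(63.50²·64.50) = 0.00378023; SD = √0.00378023 = 0.0615.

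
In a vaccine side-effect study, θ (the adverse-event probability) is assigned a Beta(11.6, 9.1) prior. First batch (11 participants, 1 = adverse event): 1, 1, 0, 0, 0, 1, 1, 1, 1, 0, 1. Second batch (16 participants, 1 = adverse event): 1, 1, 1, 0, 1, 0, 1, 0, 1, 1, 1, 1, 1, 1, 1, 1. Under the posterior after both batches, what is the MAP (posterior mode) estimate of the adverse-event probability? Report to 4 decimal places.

The Beta prior is conjugate to a Binomial/Bernoulli likelihood; the update adds successes to α and failures to β.
After batch 1: Beta(11.6+7, 9.1+4) = Beta(18.6, 13.1).
After batch 2: Beta(18.6+13, 13.1+3) = Beta(31.6, 16.1).
Mode of Beta(a,b) for a,b>1 is (a−1)/(a+b−2) = 30.6/45.7 = 0.6696.

0.6696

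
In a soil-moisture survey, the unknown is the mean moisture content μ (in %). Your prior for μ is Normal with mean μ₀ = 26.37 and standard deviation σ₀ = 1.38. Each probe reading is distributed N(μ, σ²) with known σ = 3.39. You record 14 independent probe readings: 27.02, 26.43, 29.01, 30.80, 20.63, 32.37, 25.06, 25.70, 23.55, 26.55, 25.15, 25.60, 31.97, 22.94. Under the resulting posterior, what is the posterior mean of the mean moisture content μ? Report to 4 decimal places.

For Normal data with known variance σ², a Normal(μ₀, σ₀²) prior on μ is conjugate. Posterior precision = 1/σ₀² + n/σ²; posterior mean is the precision-weighted average of μ₀ and x̄.
Σxᵢ = 27.02 + 26.43 + 29.01 + 30.80 + 20.63 + 32.37 + 25.06 + 25.70 + 23.55 + 26.55 + 25.15 + 25.60 + 31.97 + 22.94 = 372.78, so n·x̄ = 372.78.
σ₀² = 1.38² = 1.9044, σ² = 3.39² = 11.4921; σ² + n·σ₀² = 11.4921 + 14·1.9044 = 38.1537.
Posterior mean = (μ₀/σ₀² + n·x̄/σ²)/(1/σ₀² + n/σ²) = (σ²·μ₀ + σ₀²·n·x̄)/(σ² + n·σ₀²) = (11.4921·26.37 + 1.9044·372.78)/38.1537 = 1012.968909/38.1537 = 26.5497.

26.5497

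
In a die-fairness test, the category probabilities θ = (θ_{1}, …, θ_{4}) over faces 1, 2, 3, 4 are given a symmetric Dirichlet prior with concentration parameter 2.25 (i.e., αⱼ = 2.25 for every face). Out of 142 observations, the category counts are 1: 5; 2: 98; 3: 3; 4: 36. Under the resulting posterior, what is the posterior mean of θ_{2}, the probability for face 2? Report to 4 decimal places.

The Dirichlet prior is conjugate to the Multinomial likelihood: each posterior αⱼ = prior αⱼ + observed count nⱼ.
Posterior concentration: (7.25, 100.25, 5.25, 38.25), total = 151.00.
E[θ_{2}|data] = α_{2}/Σα = 100.25/151.00 = 0.6639.

0.6639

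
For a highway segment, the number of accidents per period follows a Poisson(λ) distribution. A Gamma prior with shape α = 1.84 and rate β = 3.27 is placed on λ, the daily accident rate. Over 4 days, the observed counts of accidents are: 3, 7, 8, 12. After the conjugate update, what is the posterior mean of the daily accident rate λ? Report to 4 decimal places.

With a Gamma(shape α, rate β) prior, the Poisson likelihood is conjugate: the posterior is Gamma(α + ΣXᵢ, β + n).
Sum of counts S = 30 over n = 4 days.
Posterior: Gamma(α+S, β+n) = Gamma(1.84+30, 3.27+4) = Gamma(31.84, 7.27).
Posterior mean = α/β = 31.84/7.27 = 4.3796.

4.3796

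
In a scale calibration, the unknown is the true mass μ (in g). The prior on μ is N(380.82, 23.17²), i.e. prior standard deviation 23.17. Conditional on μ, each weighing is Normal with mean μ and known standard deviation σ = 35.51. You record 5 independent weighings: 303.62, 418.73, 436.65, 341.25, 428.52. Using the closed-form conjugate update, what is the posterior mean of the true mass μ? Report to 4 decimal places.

For Normal data with known variance σ², a Normal(μ₀, σ₀²) prior on μ is conjugate. Posterior precision = 1/σ₀² + n/σ²; posterior mean is the precision-weighted average of μ₀ and x̄.
Σxᵢ = 303.62 + 418.73 + 436.65 + 341.25 + 428.52 = 1928.77, so n·x̄ = 1928.77.
σ₀² = 23.17² = 536.8489, σ² = 35.51² = 1260.9601; σ² + n·σ₀² = 1260.9601 + 5·536.8489 = 3945.2046.
Posterior mean = (μ₀/σ₀² + n·x̄/σ²)/(1/σ₀² + n/σ²) = (σ²·μ₀ + σ₀²·n·x̄)/(σ² + n·σ₀²) = (1260.9601·380.82 + 536.8489·1928.77)/3945.2046 = 1515656.878135/3945.2046 = 384.1770.

384.1770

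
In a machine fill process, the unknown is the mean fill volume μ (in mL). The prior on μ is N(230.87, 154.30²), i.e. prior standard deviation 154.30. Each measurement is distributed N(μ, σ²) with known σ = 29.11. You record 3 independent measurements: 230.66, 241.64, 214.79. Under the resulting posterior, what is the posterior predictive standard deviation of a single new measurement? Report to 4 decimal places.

33.5640

For Normal data with known variance σ², a Normal(μ₀, σ₀²) prior on μ is conjugate. Posterior precision = 1/σ₀² + n/σ²; posterior mean is the precision-weighted average of μ₀ and x̄.
σ₀² = 154.30² = 23808.49, σ² = 29.11² = 847.3921; σ² + n·σ₀² = 847.3921 + 3·23808.49 = 72272.8621.
Posterior precision = 1/σ₀² + n/σ² = 1/23808.49 + 3/847.3921 = (σ² + n·σ₀²)/(σ₀²σ²) = 72272.8621/(23808.49·847.3921); posterior variance σₙ² = σ₀²σ²/(σ² + n·σ₀²) = 23808.49·847.3921/72272.8621 = 279.152171.
Predictive variance for one new observation = σₙ² + σ² = 23808.49·847.3921/72272.8621 + 847.3921 = σ²·(σ₀² + 72272.8621)/72272.8621 = 847.3921·96081.3521/72272.8621 = 1126.544271; SD = √(847.3921·96081.3521/72272.8621) = 33.5640.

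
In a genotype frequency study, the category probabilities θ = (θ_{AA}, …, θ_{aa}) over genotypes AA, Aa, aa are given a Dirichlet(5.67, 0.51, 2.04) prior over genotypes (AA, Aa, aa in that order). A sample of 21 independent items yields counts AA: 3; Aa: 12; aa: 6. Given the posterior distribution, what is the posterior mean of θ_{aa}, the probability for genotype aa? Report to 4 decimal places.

0.2752

The Dirichlet prior is conjugate to the Multinomial likelihood: each posterior αⱼ = prior αⱼ + observed count nⱼ.
Posterior concentration: (8.67, 12.51, 8.04), total = 29.22.
E[θ_{aa}|data] = α_{aa}/Σα = 8.04/29.22 = 0.2752.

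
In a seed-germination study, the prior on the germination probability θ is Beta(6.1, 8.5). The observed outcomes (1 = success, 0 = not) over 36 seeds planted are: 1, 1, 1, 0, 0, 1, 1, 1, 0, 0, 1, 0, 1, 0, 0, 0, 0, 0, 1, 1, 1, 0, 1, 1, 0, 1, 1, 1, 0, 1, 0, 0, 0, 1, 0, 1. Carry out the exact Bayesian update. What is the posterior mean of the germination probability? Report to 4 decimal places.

The Beta prior is conjugate to a Binomial/Bernoulli likelihood; the update adds successes to α and failures to β.
Posterior: Beta(α+k, β+n−k) = Beta(6.1+19, 8.5+17) = Beta(25.1, 25.5).
Posterior mean = α/(α+β) = 25.1/50.6 = 0.4960.

0.4960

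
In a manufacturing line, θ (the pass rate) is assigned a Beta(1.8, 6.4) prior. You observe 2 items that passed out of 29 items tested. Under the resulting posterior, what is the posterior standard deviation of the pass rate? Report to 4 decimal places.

The Beta prior is conjugate to a Binomial/Bernoulli likelihood; the update adds successes to α and failures to β.
Posterior: Beta(α+k, β+n−k) = Beta(1.8+2, 6.4+27) = Beta(3.8, 33.4).
Var = αβ/((α+β)²(α+β+1)) = 3.8·33.4/(37.2²·38.2) = 0.00240094; SD = √0.00240094 = 0.0490.

0.0490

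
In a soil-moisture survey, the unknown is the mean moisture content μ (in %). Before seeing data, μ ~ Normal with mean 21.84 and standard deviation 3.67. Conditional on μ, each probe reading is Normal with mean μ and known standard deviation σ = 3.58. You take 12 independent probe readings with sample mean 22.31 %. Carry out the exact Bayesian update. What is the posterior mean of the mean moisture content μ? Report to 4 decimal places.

For Normal data with known variance σ², a Normal(μ₀, σ₀²) prior on μ is conjugate. Posterior precision = 1/σ₀² + n/σ²; posterior mean is the precision-weighted average of μ₀ and x̄.
n·x̄ = 12·22.31 = 267.72.
σ₀² = 3.67² = 13.4689, σ² = 3.58² = 12.8164; σ² + n·σ₀² = 12.8164 + 12·13.4689 = 174.4432.
Posterior mean = (μ₀/σ₀² + n·x̄/σ²)/(1/σ₀² + n/σ²) = (σ²·μ₀ + σ₀²·n·x̄)/(σ² + n·σ₀²) = (12.8164·21.84 + 13.4689·267.72)/174.4432 = 3885.804084/174.4432 = 22.2755.

22.2755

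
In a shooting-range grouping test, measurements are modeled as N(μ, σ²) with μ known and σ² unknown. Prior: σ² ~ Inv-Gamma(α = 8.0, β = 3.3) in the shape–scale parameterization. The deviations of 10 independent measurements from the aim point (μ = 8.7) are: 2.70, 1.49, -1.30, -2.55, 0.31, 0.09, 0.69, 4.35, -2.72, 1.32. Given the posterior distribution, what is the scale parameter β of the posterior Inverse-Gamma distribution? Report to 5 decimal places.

26.47310

With known mean μ and an Inverse-Gamma(α, β) prior on σ², the Normal likelihood is conjugate: posterior is Inv-Gamma(α + n/2, β + Σ(xᵢ−μ)²/2).
Σ(xᵢ−μ)² = (2.70)² + (1.49)² + (-1.30)² + (-2.55)² + (0.31)² + (0.09)² + (0.69)² + (4.35)² + (-2.72)² + (1.32)² = 46.3462.
Posterior: Inv-Gamma(8.0 + 10/2, 3.3 + 46.3462/2) = Inv-Gamma(13.00, 26.47310).
Posterior β = 26.47310.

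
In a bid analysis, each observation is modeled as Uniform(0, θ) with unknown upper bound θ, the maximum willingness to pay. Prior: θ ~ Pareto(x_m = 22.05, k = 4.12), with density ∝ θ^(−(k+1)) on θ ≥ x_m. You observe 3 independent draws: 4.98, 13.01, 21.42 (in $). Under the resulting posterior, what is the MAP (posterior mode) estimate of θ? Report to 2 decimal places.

22.05

A Pareto(scale x_m, shape k) prior on the upper bound θ of Uniform(0, θ) is conjugate: posterior is Pareto(max(x_m, max xᵢ), k + n).
Sample maximum = 21.42; prior scale x_m = 22.05 → posterior scale = max = 22.05.
Posterior shape = 4.12 + 3 = 7.12.
The Pareto density is decreasing on [x_m, ∞), so the mode is x_m = 22.05.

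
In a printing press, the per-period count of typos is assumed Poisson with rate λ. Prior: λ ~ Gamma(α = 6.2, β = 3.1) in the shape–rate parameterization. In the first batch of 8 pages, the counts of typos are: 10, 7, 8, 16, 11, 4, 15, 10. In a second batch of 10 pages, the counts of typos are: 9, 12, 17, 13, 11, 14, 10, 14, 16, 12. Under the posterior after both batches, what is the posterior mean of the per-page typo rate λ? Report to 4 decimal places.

10.1991

With a Gamma(shape α, rate β) prior, the Poisson likelihood is conjugate: the posterior is Gamma(α + ΣXᵢ, β + n).
Batch 1: sum of counts S = 81 over n = 8 pages.
After batch 1: Gamma(α+S, β+n) = Gamma(6.2+81, 3.1+8) = Gamma(87.2, 11.1).
Batch 2: sum of counts S = 128 over n = 10 pages.
After batch 2: Gamma(α+S, β+n) = Gamma(87.2+128, 11.1+10) = Gamma(215.2, 21.1).
Posterior mean = α/β = 215.2/21.1 = 10.1991.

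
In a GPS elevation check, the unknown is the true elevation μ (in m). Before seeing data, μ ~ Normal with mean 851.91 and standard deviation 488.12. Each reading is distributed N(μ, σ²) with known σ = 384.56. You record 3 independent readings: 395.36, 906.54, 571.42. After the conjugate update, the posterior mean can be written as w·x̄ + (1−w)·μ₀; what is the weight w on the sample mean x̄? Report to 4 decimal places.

0.8286

For Normal data with known variance σ², a Normal(μ₀, σ₀²) prior on μ is conjugate. Posterior precision = 1/σ₀² + n/σ²; posterior mean is the precision-weighted average of μ₀ and x̄.
σ₀² = 488.12² = 238261.1344, σ² = 384.56² = 147886.3936. Prior precision 1/σ₀² = 1/238261.1344; data precision n/σ² = 3/147886.3936.
w = (n/σ²)/(1/σ₀² + n/σ²) = n·σ₀²/(σ² + n·σ₀²) = 3·238261.1344/(147886.3936 + 3·238261.1344) = 714783.4032/862669.7968 = 0.8286.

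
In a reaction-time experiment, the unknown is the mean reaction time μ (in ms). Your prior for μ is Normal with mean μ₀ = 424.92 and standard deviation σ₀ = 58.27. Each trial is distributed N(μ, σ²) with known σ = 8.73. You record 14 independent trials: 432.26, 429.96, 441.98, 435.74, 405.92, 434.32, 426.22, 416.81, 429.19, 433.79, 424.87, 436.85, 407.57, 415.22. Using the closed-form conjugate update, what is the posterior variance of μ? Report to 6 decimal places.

5.435065

For Normal data with known variance σ², a Normal(μ₀, σ₀²) prior on μ is conjugate. Posterior precision = 1/σ₀² + n/σ²; posterior mean is the precision-weighted average of μ₀ and x̄.
σ₀² = 58.27² = 3395.3929, σ² = 8.73² = 76.2129; σ² + n·σ₀² = 76.2129 + 14·3395.3929 = 47611.7135.
Posterior precision = 1/σ₀² + n/σ² = 1/3395.3929 + 14/76.2129 = (σ² + n·σ₀²)/(σ₀²σ²) = 47611.7135/(3395.3929·76.2129); posterior variance σₙ² = σ₀²σ²/(σ² + n·σ₀²) = 3395.3929·76.2129/47611.7135 = 5.435065.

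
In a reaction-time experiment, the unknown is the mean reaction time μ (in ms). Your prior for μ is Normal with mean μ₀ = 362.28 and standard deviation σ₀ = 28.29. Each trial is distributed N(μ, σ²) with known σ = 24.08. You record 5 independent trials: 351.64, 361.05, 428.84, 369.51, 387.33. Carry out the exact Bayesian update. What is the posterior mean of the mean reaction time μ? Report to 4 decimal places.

For Normal data with known variance σ², a Normal(μ₀, σ₀²) prior on μ is conjugate. Posterior precision = 1/σ₀² + n/σ²; posterior mean is the precision-weighted average of μ₀ and x̄.
Σxᵢ = 351.64 + 361.05 + 428.84 + 369.51 + 387.33 = 1898.37, so n·x̄ = 1898.37.
σ₀² = 28.29² = 800.3241, σ² = 24.08² = 579.8464; σ² + n·σ₀² = 579.8464 + 5·800.3241 = 4581.4669.
Posterior mean = (μ₀/σ₀² + n·x̄/σ²)/(1/σ₀² + n/σ²) = (σ²·μ₀ + σ₀²·n·x̄)/(σ² + n·σ₀²) = (579.8464·362.28 + 800.3241·1898.37)/4581.4669 = 1729378.015509/4581.4669 = 377.4726.

377.4726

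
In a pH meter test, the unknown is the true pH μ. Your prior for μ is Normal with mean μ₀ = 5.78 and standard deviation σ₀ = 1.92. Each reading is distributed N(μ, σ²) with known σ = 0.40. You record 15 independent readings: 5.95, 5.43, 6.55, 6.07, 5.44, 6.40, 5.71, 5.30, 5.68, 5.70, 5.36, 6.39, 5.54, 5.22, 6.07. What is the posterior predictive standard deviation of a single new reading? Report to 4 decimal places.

For Normal data with known variance σ², a Normal(μ₀, σ₀²) prior on μ is conjugate. Posterior precision = 1/σ₀² + n/σ²; posterior mean is the precision-weighted average of μ₀ and x̄.
σ₀² = 1.92² = 3.6864, σ² = 0.40² = 0.16; σ² + n·σ₀² = 0.16 + 15·3.6864 = 55.456.
Posterior precision = 1/σ₀² + n/σ² = 1/3.6864 + 15/0.16 = (σ² + n·σ₀²)/(σ₀²σ²) = 55.456/(3.6864·0.16); posterior variance σₙ² = σ₀²σ²/(σ² + n·σ₀²) = 3.6864·0.16/55.456 = 0.010636.
Predictive variance for one new observation = σₙ² + σ² = 3.6864·0.16/55.456 + 0.16 = σ²·(σ₀² + 55.456)/55.456 = 0.16·59.1424/55.456 = 0.170636; SD = √(0.16·59.1424/55.456) = 0.4131.

0.4131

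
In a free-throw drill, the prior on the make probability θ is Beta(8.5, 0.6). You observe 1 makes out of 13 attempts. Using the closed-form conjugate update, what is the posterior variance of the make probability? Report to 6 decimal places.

0.010610

The Beta prior is conjugate to a Binomial/Bernoulli likelihood; the update adds successes to α and failures to β.
Posterior: Beta(α+k, β+n−k) = Beta(8.5+1, 0.6+12) = Beta(9.5, 12.6).
Var = αβ/((α+β)²(α+β+1)) = 9.5·12.6/(22.1²·23.1) = 0.010610.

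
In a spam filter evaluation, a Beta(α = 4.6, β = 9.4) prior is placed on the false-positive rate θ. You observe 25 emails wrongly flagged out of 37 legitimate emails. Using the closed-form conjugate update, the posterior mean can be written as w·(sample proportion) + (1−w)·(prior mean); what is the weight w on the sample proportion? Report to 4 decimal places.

The Beta prior is conjugate to a Binomial/Bernoulli likelihood; the update adds successes to α and failures to β.
Posterior mean = (α₀+k)/(α₀+β₀+n) = [n/(α₀+β₀+n)]·(k/n) + [(α₀+β₀)/(α₀+β₀+n)]·α₀/(α₀+β₀), so only n and the prior enter the weight.
The weight on the data is w = n/(α₀+β₀+n) = 37/(4.6+9.4+37) = 37/51.0 = 0.7255.

0.7255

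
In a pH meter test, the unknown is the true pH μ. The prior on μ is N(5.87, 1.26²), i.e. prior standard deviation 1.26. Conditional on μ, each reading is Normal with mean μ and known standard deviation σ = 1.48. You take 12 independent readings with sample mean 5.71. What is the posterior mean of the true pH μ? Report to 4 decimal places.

For Normal data with known variance σ², a Normal(μ₀, σ₀²) prior on μ is conjugate. Posterior precision = 1/σ₀² + n/σ²; posterior mean is the precision-weighted average of μ₀ and x̄.
n·x̄ = 12·5.71 = 68.52.
σ₀² = 1.26² = 1.5876, σ² = 1.48² = 2.1904; σ² + n·σ₀² = 2.1904 + 12·1.5876 = 21.2416.
Posterior mean = (μ₀/σ₀² + n·x̄/σ²)/(1/σ₀² + n/σ²) = (σ²·μ₀ + σ₀²·n·x̄)/(σ² + n·σ₀²) = (2.1904·5.87 + 1.5876·68.52)/21.2416 = 121.64/21.2416 = 5.7265.

5.7265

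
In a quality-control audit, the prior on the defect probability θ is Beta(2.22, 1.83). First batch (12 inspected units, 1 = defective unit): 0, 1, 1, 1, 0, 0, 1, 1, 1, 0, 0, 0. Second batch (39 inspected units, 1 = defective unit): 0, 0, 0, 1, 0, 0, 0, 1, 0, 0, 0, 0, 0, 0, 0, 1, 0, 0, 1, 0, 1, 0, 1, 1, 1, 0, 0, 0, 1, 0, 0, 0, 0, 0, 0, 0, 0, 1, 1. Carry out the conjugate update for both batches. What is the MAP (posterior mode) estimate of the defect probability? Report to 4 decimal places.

0.3434

The Beta prior is conjugate to a Binomial/Bernoulli likelihood; the update adds successes to α and failures to β.
After batch 1: Beta(2.22+6, 1.83+6) = Beta(8.22, 7.83).
After batch 2: Beta(8.22+11, 7.83+28) = Beta(19.22, 35.83).
Mode of Beta(a,b) for a,b>1 is (a−1)/(a+b−2) = 18.22/53.05 = 0.3434.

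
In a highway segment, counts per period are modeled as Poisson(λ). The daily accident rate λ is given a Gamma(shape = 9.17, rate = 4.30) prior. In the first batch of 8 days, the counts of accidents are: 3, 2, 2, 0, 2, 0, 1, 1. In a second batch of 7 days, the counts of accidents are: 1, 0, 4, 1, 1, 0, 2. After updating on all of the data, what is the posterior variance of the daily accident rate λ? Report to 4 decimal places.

0.0783

With a Gamma(shape α, rate β) prior, the Poisson likelihood is conjugate: the posterior is Gamma(α + ΣXᵢ, β + n).
Batch 1: sum of counts S = 11 over n = 8 days.
After batch 1: Gamma(α+S, β+n) = Gamma(9.17+11, 4.30+8) = Gamma(20.17, 12.30).
Batch 2: sum of counts S = 9 over n = 7 days.
After batch 2: Gamma(α+S, β+n) = Gamma(20.17+9, 12.30+7) = Gamma(29.17, 19.30).
Var = α/β² = 29.17/19.30² = 0.0783.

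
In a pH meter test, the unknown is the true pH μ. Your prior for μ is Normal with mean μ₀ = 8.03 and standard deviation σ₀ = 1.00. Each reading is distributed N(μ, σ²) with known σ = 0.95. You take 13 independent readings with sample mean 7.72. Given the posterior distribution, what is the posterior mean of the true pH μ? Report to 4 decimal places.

7.7401

For Normal data with known variance σ², a Normal(μ₀, σ₀²) prior on μ is conjugate. Posterior precision = 1/σ₀² + n/σ²; posterior mean is the precision-weighted average of μ₀ and x̄.
n·x̄ = 13·7.72 = 100.36.
σ₀² = 1.00² = 1, σ² = 0.95² = 0.9025; σ² + n·σ₀² = 0.9025 + 13·1 = 13.9025.
Posterior mean = (μ₀/σ₀² + n·x̄/σ²)/(1/σ₀² + n/σ²) = (σ²·μ₀ + σ₀²·n·x̄)/(σ² + n·σ₀²) = (0.9025·8.03 + 1·100.36)/13.9025 = 107.607075/13.9025 = 7.7401.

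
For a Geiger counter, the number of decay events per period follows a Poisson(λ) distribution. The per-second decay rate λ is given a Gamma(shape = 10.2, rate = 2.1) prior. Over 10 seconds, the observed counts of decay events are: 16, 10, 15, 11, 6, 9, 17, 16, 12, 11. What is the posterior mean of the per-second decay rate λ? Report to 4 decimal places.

With a Gamma(shape α, rate β) prior, the Poisson likelihood is conjugate: the posterior is Gamma(α + ΣXᵢ, β + n).
Sum of counts S = 123 over n = 10 seconds.
Posterior: Gamma(α+S, β+n) = Gamma(10.2+123, 2.1+10) = Gamma(133.2, 12.1).
Posterior mean = α/β = 133.2/12.1 = 11.0083.

11.0083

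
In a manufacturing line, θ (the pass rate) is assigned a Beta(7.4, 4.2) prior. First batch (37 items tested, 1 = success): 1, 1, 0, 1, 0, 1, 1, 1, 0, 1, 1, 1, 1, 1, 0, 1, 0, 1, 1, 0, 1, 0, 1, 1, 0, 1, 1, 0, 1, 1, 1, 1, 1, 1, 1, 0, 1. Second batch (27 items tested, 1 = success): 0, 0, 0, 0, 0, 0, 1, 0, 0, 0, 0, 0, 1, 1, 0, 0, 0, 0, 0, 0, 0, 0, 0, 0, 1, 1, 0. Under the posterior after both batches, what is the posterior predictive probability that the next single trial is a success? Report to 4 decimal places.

The Beta prior is conjugate to a Binomial/Bernoulli likelihood; the update adds successes to α and failures to β.
After batch 1: Beta(7.4+27, 4.2+10) = Beta(34.4, 14.2).
After batch 2: Beta(34.4+5, 14.2+22) = Beta(39.4, 36.2).
For a single future Bernoulli trial, P(success | data) = α/(α+β) = 0.5212.

0.5212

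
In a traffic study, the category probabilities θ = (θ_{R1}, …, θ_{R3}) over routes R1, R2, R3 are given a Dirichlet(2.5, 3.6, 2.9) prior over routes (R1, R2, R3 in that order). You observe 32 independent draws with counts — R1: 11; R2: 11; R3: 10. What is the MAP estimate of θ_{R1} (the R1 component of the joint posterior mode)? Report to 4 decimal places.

The Dirichlet prior is conjugate to the Multinomial likelihood: each posterior αⱼ = prior αⱼ + observed count nⱼ.
Posterior concentration: (13.5, 14.6, 12.9), total = 41.0.
Joint mode component: (α_{R1}−1)/(Σα−K) = 12.5/38.0 = 0.3289.

0.3289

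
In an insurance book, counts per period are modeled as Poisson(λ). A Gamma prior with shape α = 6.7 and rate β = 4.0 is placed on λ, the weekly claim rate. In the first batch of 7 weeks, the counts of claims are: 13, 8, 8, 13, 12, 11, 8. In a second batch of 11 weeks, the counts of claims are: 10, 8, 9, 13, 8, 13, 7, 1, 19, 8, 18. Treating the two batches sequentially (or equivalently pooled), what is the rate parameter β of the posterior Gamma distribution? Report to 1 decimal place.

With a Gamma(shape α, rate β) prior, the Poisson likelihood is conjugate: the posterior is Gamma(α + ΣXᵢ, β + n).
Batch 1: sum of counts S = 73 over n = 7 weeks.
After batch 1: Gamma(α+S, β+n) = Gamma(6.7+73, 4.0+7) = Gamma(79.7, 11.0).
Batch 2: sum of counts S = 114 over n = 11 weeks.
After batch 2: Gamma(α+S, β+n) = Gamma(79.7+114, 11.0+11) = Gamma(193.7, 22.0).
Posterior β = 22.0.

22.0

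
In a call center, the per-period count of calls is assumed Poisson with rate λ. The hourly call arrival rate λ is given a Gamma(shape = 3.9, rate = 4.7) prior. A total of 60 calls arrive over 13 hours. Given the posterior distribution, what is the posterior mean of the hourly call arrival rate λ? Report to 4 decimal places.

3.6102

With a Gamma(shape α, rate β) prior, the Poisson likelihood is conjugate: the posterior is Gamma(α + ΣXᵢ, β + n).
Posterior: Gamma(α+S, β+n) = Gamma(3.9+60, 4.7+13) = Gamma(63.9, 17.7).
Posterior mean = α/β = 63.9/17.7 = 3.6102.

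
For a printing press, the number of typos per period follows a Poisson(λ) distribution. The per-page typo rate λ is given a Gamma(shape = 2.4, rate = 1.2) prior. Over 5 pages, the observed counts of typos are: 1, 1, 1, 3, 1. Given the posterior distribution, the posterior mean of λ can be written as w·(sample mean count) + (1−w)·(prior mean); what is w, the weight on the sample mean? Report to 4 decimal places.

0.8065

With a Gamma(shape α, rate β) prior, the Poisson likelihood is conjugate: the posterior is Gamma(α + ΣXᵢ, β + n).
Posterior mean = (α₀+S)/(β₀+n) = [n/(β₀+n)]·(S/n) + [β₀/(β₀+n)]·(α₀/β₀), so only n and β₀ enter the weight.
Weight on data w = n/(β₀+n) = 5/(1.2+5) = 5/6.2 = 0.8065.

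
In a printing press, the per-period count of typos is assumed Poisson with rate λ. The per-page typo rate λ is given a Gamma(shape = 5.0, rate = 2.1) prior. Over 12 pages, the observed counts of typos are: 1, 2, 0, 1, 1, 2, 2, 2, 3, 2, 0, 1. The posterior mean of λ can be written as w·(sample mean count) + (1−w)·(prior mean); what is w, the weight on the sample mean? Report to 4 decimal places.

With a Gamma(shape α, rate β) prior, the Poisson likelihood is conjugate: the posterior is Gamma(α + ΣXᵢ, β + n).
Posterior mean = (α₀+S)/(β₀+n) = [n/(β₀+n)]·(S/n) + [β₀/(β₀+n)]·(α₀/β₀), so only n and β₀ enter the weight.
Weight on data w = n/(β₀+n) = 12/(2.1+12) = 12/14.1 = 0.8511.

0.8511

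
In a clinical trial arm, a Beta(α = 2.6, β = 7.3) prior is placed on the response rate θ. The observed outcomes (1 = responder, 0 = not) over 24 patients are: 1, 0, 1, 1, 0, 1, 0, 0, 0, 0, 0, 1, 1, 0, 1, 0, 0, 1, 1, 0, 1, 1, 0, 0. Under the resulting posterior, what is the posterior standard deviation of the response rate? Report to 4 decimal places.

The Beta prior is conjugate to a Binomial/Bernoulli likelihood; the update adds successes to α and failures to β.
Posterior: Beta(α+k, β+n−k) = Beta(2.6+11, 7.3+13) = Beta(13.6, 20.3).
Var = αβ/((α+β)²(α+β+1)) = 13.6·20.3/(33.9²·34.9) = 0.00688351; SD = √0.00688351 = 0.0830.

0.0830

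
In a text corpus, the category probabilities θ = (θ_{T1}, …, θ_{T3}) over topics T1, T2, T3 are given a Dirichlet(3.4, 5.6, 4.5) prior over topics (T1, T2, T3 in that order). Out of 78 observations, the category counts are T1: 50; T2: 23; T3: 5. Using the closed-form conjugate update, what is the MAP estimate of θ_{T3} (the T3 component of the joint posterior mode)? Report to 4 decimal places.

0.0960

The Dirichlet prior is conjugate to the Multinomial likelihood: each posterior αⱼ = prior αⱼ + observed count nⱼ.
Posterior concentration: (53.4, 28.6, 9.5), total = 91.5.
Joint mode component: (α_{T3}−1)/(Σα−K) = 8.5/88.5 = 0.0960.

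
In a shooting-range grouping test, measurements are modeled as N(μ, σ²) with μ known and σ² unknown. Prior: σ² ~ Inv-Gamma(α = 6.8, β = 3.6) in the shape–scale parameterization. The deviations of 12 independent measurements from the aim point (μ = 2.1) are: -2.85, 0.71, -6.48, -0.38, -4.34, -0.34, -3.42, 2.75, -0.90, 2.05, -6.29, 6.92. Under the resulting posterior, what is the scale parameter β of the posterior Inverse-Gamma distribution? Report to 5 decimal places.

With known mean μ and an Inverse-Gamma(α, β) prior on σ², the Normal likelihood is conjugate: posterior is Inv-Gamma(α + n/2, β + Σ(xᵢ−μ)²/2).
Σ(xᵢ−μ)² = (-2.85)² + (0.71)² + (-6.48)² + (-0.38)² + (-4.34)² + (-0.34)² + (-3.42)² + (2.75)² + (-0.90)² + (2.05)² + (-6.29)² + (6.92)² = 181.4345.
Posterior: Inv-Gamma(6.8 + 12/2, 3.6 + 181.4345/2) = Inv-Gamma(12.80, 94.31725).
Posterior β = 94.31725.

94.31725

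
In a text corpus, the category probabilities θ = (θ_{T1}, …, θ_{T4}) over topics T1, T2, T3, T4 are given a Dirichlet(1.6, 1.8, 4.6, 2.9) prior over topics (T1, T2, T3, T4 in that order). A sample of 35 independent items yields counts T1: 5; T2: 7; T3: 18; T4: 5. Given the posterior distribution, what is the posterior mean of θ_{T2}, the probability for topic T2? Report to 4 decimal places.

0.1917

The Dirichlet prior is conjugate to the Multinomial likelihood: each posterior αⱼ = prior αⱼ + observed count nⱼ.
Posterior concentration: (6.6, 8.8, 22.6, 7.9), total = 45.9.
E[θ_{T2}|data] = α_{T2}/Σα = 8.8/45.9 = 0.1917.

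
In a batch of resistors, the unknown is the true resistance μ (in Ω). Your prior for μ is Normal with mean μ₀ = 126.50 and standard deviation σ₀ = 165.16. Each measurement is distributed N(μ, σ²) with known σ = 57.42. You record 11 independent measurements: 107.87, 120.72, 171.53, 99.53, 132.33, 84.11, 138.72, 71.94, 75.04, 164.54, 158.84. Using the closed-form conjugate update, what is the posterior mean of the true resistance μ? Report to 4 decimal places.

120.5355

For Normal data with known variance σ², a Normal(μ₀, σ₀²) prior on μ is conjugate. Posterior precision = 1/σ₀² + n/σ²; posterior mean is the precision-weighted average of μ₀ and x̄.
Σxᵢ = 107.87 + 120.72 + 171.53 + 99.53 + 132.33 + 84.11 + 138.72 + 71.94 + 75.04 + 164.54 + 158.84 = 1325.17, so n·x̄ = 1325.17.
σ₀² = 165.16² = 27277.8256, σ² = 57.42² = 3297.0564; σ² + n·σ₀² = 3297.0564 + 11·27277.8256 = 303353.138.
Posterior mean = (μ₀/σ₀² + n·x̄/σ²)/(1/σ₀² + n/σ²) = (σ²·μ₀ + σ₀²·n·x̄)/(σ² + n·σ₀²) = (3297.0564·126.50 + 27277.8256·1325.17)/303353.138 = 36564833.784952/303353.138 = 120.5355.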